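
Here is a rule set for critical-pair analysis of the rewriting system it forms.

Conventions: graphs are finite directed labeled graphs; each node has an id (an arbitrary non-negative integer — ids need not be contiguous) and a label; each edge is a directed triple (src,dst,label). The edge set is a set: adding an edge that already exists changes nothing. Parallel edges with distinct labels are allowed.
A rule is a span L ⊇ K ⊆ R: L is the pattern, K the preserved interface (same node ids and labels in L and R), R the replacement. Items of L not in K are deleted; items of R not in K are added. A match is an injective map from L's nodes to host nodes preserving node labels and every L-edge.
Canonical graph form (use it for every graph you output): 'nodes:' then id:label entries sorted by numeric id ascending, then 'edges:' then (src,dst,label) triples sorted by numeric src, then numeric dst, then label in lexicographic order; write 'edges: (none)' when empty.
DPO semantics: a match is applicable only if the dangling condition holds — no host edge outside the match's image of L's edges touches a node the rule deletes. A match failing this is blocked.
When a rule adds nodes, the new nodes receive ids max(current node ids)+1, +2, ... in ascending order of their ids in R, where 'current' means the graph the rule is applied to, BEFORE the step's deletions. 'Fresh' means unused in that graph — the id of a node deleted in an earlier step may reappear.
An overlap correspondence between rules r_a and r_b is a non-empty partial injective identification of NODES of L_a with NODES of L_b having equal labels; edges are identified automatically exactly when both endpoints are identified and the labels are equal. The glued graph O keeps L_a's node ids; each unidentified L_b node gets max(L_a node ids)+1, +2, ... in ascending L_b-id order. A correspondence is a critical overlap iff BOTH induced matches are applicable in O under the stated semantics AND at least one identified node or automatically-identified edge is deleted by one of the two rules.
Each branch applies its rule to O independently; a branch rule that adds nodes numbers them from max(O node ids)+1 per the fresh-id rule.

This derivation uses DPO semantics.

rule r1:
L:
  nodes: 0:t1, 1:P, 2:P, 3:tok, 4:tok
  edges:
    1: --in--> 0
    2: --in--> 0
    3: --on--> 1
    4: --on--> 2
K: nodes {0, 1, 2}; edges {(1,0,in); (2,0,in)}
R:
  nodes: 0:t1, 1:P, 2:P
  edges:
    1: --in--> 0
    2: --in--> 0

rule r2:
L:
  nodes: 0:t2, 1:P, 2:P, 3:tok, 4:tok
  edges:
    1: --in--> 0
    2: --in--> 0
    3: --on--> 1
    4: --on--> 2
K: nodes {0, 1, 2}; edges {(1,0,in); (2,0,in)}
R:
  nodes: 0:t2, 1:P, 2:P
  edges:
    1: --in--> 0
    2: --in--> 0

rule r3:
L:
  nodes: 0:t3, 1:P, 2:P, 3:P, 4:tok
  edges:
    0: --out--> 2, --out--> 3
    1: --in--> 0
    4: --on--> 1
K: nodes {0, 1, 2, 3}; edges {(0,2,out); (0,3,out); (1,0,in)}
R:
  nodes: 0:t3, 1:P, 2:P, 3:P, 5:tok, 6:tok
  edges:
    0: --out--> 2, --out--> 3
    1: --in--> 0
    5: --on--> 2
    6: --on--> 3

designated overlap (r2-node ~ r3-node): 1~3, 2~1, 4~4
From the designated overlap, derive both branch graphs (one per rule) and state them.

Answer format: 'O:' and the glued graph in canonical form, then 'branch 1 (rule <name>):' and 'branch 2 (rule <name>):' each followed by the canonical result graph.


O:
nodes: 0:t2, 1:P, 2:P, 3:tok, 4:tok, 5:t3, 6:P
edges: (1,0,in); (2,0,in); (2,5,in); (3,1,on); (4,2,on); (5,1,out); (5,6,out)
branch 1 (rule r2):
nodes: 0:t2, 1:P, 2:P, 5:t3, 6:P
edges: (1,0,in); (2,0,in); (2,5,in); (5,1,out); (5,6,out)
branch 2 (rule r3):
nodes: 0:t2, 1:P, 2:P, 3:tok, 5:t3, 6:P, 7:tok, 8:tok
edges: (1,0,in); (2,0,in); (2,5,in); (3,1,on); (5,1,out); (5,6,out); (7,6,on); (8,1,on)


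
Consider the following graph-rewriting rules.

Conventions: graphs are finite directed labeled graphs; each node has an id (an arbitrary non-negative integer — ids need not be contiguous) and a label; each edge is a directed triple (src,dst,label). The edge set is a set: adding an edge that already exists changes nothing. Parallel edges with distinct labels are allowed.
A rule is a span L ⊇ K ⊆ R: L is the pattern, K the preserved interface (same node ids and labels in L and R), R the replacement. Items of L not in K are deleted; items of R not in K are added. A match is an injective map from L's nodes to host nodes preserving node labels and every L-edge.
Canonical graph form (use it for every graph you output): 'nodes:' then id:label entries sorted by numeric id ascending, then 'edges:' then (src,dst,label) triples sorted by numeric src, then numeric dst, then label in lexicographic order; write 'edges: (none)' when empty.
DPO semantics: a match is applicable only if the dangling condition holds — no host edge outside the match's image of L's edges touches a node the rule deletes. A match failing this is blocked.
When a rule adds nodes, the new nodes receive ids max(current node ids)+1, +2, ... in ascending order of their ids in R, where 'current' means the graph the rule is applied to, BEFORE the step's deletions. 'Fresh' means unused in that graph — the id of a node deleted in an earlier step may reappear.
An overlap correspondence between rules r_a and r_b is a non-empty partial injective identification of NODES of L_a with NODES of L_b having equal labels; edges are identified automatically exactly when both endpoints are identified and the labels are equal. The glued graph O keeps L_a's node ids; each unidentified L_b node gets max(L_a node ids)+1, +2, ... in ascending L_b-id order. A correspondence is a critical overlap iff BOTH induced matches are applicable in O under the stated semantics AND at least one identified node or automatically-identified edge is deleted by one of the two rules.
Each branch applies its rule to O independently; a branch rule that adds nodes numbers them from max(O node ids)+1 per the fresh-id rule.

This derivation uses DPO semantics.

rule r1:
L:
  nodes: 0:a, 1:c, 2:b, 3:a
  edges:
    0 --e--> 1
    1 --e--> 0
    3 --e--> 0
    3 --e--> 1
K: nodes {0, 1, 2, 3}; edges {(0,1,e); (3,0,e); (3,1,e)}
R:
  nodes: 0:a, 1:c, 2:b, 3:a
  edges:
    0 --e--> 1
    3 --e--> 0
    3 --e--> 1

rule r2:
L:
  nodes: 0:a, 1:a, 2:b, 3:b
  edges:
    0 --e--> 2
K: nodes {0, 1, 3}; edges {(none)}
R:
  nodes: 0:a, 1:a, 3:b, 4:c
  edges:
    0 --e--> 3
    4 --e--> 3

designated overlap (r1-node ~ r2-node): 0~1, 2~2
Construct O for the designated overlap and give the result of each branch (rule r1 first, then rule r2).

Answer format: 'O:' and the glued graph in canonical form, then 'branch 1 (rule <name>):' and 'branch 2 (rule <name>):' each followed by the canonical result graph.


O:
nodes: 0:a, 1:c, 2:b, 3:a, 4:a, 5:b
edges: (0,1,e); (1,0,e); (3,0,e); (3,1,e); (4,2,e)
branch 1 (rule r1):
nodes: 0:a, 1:c, 2:b, 3:a, 4:a, 5:b
edges: (0,1,e); (3,0,e); (3,1,e); (4,2,e)
branch 2 (rule r2):
nodes: 0:a, 1:c, 3:a, 4:a, 5:b, 6:c
edges: (0,1,e); (1,0,e); (3,0,e); (3,1,e); (4,5,e); (6,5,e)


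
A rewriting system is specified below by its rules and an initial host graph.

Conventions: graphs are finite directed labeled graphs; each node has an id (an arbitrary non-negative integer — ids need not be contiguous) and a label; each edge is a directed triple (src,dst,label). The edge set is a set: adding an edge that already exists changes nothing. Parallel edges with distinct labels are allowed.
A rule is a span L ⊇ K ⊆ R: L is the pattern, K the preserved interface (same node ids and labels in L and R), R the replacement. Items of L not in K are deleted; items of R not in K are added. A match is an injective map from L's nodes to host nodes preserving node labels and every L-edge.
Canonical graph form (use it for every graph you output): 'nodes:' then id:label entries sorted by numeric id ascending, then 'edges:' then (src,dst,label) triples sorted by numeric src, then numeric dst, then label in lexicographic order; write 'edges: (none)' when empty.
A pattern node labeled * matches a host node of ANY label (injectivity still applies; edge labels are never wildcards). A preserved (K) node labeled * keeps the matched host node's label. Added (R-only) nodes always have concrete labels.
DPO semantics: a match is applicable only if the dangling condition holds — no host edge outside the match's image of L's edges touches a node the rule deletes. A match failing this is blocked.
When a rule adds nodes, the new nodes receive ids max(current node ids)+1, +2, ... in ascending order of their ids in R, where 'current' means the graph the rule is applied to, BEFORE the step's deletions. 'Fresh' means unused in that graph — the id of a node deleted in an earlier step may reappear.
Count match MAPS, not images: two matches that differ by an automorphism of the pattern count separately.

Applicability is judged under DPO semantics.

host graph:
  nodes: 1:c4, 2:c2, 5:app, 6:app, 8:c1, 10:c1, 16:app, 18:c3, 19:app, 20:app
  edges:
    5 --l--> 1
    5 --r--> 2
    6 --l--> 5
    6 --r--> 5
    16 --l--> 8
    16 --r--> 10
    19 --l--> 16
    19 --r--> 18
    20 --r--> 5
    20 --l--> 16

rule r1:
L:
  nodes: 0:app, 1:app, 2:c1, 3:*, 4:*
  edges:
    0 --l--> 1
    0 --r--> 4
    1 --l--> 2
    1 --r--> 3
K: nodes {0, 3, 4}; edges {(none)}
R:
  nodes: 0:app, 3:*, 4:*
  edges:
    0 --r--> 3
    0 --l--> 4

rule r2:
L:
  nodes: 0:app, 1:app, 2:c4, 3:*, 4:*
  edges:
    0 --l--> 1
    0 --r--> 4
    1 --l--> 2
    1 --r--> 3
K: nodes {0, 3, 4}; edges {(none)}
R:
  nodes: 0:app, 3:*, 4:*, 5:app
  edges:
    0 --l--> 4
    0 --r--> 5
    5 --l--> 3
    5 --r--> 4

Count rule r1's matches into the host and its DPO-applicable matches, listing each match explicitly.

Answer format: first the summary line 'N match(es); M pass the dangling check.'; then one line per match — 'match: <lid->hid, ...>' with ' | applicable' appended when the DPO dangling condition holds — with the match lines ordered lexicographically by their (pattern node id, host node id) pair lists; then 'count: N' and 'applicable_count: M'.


2 match(es); 0 pass the dangling check.
match: 0->19, 1->16, 2->8, 3->10, 4->18
match: 0->20, 1->16, 2->8, 3->10, 4->5
count: 2
applicable_count: 0


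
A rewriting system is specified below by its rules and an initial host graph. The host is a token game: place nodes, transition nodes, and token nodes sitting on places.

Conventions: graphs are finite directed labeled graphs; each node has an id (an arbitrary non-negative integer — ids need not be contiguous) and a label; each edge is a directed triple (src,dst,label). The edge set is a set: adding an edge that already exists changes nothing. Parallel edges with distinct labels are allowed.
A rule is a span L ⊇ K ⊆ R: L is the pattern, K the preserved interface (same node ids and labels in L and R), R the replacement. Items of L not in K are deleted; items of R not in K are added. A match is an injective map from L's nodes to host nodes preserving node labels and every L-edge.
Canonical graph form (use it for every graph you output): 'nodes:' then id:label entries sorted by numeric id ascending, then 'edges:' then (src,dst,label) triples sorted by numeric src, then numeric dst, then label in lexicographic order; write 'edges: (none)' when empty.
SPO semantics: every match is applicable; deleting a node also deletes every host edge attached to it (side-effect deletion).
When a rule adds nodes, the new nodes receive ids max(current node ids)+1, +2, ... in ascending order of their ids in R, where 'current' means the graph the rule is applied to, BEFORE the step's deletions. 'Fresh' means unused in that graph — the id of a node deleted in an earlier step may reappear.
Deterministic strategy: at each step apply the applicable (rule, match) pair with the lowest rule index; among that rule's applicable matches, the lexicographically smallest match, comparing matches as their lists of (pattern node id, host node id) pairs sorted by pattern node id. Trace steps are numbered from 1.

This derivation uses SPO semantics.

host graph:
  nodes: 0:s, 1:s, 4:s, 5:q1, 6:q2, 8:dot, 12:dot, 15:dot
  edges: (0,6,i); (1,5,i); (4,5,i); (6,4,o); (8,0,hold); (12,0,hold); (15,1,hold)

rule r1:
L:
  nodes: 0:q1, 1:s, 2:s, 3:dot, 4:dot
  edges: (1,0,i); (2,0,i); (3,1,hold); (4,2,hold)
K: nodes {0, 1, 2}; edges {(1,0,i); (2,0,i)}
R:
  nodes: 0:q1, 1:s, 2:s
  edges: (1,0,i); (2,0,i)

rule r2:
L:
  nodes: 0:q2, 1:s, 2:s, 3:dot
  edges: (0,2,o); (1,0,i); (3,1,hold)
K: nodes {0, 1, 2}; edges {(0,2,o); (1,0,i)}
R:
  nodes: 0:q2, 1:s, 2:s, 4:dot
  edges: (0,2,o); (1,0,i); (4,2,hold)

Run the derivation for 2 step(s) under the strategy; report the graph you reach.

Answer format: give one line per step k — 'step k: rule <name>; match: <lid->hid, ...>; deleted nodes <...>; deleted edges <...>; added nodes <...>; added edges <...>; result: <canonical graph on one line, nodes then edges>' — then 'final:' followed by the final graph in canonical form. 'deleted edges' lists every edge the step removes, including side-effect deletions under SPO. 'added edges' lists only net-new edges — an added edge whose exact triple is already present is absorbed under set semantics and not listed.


step 1: rule r2; match: 0->6, 1->0, 2->4, 3->8; deleted nodes 8; deleted edges (8,0,hold); added nodes 16; added edges (16,4,hold); result: nodes: 0:s, 1:s, 4:s, 5:q1, 6:q2, 12:dot, 15:dot, 16:dot edges: (0,6,i); (1,5,i); (4,5,i); (6,4,o); (12,0,hold); (15,1,hold); (16,4,hold)
step 2: rule r1; match: 0->5, 1->1, 2->4, 3->15, 4->16; deleted nodes 15, 16; deleted edges (15,1,hold); (16,4,hold); added nodes (none); added edges (none); result: nodes: 0:s, 1:s, 4:s, 5:q1, 6:q2, 12:dot edges: (0,6,i); (1,5,i); (4,5,i); (6,4,o); (12,0,hold)
final:
nodes: 0:s, 1:s, 4:s, 5:q1, 6:q2, 12:dot
edges: (0,6,i); (1,5,i); (4,5,i); (6,4,o); (12,0,hold)


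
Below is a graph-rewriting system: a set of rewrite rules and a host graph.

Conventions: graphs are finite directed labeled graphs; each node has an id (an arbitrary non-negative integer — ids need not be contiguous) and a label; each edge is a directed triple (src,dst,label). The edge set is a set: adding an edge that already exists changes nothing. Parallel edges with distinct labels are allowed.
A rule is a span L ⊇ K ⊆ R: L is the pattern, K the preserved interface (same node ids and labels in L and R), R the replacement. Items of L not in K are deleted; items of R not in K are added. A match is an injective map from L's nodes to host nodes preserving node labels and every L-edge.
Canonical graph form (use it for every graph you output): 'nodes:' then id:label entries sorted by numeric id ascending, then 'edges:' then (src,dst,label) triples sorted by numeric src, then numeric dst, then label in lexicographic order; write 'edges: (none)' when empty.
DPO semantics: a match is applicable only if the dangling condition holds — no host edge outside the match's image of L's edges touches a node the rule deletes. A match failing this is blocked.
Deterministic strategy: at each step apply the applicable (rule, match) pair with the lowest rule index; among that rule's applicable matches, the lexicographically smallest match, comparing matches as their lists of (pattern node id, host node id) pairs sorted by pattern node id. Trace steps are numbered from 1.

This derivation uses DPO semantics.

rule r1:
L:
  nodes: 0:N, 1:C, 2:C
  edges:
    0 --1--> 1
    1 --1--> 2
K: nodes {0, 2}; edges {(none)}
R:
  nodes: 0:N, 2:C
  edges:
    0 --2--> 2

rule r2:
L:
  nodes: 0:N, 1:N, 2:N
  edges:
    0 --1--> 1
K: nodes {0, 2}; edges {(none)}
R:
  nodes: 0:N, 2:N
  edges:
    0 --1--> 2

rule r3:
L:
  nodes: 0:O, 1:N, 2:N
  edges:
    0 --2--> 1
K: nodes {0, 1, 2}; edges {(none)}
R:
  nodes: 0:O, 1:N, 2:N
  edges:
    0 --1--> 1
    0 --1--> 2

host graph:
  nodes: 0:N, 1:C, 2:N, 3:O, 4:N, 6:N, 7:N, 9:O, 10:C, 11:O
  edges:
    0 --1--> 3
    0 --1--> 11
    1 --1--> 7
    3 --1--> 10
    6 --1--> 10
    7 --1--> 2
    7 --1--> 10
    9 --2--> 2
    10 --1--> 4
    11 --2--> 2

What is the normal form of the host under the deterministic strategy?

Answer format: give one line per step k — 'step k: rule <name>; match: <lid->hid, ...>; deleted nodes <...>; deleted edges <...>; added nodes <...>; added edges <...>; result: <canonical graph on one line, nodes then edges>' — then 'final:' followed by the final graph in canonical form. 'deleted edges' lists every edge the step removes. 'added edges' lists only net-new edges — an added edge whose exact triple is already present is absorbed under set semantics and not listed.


step 1: rule r3; match: 0->9, 1->2, 2->0; deleted nodes (none); deleted edges (9,2,2); added nodes (none); added edges (9,0,1); (9,2,1); result: nodes: 0:N, 1:C, 2:N, 3:O, 4:N, 6:N, 7:N, 9:O, 10:C, 11:O edges: (0,3,1); (0,11,1); (1,7,1); (3,10,1); (6,10,1); (7,2,1); (7,10,1); (9,0,1); (9,2,1); (10,4,1); (11,2,2)
step 2: rule r3; match: 0->11, 1->2, 2->0; deleted nodes (none); deleted edges (11,2,2); added nodes (none); added edges (11,0,1); (11,2,1); result: nodes: 0:N, 1:C, 2:N, 3:O, 4:N, 6:N, 7:N, 9:O, 10:C, 11:O edges: (0,3,1); (0,11,1); (1,7,1); (3,10,1); (6,10,1); (7,2,1); (7,10,1); (9,0,1); (9,2,1); (10,4,1); (11,0,1); (11,2,1)
final:
nodes: 0:N, 1:C, 2:N, 3:O, 4:N, 6:N, 7:N, 9:O, 10:C, 11:O
edges: (0,3,1); (0,11,1); (1,7,1); (3,10,1); (6,10,1); (7,2,1); (7,10,1); (9,0,1); (9,2,1); (10,4,1); (11,0,1); (11,2,1)


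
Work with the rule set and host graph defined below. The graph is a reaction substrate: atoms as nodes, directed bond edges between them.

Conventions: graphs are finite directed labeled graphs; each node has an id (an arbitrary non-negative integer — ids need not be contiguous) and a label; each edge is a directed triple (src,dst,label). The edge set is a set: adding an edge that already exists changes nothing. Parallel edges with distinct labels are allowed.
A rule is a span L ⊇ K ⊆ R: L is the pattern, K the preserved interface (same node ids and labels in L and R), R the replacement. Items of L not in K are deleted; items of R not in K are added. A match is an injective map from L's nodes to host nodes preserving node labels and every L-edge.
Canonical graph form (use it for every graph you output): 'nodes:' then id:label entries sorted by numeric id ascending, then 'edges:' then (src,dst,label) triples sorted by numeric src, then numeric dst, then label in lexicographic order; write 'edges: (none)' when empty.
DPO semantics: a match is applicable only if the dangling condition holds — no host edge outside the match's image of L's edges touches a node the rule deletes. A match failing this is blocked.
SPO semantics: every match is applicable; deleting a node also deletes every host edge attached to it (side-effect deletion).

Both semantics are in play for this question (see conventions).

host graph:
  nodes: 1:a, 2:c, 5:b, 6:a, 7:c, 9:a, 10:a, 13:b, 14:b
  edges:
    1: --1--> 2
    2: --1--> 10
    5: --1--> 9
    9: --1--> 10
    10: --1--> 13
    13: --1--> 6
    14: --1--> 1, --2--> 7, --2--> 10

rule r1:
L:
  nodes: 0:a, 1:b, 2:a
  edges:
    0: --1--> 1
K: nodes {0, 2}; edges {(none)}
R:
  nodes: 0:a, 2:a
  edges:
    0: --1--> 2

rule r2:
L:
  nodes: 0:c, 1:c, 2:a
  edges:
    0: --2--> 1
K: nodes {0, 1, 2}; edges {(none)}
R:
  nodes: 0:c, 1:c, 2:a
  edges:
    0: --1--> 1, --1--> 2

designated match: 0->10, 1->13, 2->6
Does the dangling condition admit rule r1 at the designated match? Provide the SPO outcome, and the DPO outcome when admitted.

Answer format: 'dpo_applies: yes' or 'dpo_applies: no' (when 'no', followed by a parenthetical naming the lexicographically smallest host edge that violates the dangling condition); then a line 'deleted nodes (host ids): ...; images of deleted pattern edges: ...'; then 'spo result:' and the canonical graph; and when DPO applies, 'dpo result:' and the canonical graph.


dpo_applies: no
(the rule deletes node 13, which keeps host edge (13,6,1) outside the match image — the dangling condition fails, DPO blocks; SPO proceeds and side-deletes such edges)
deleted nodes (host ids): 13; images of deleted pattern edges: (10,13,1)
spo result:
nodes: 1:a, 2:c, 5:b, 6:a, 7:c, 9:a, 10:a, 14:b
edges: (1,2,1); (2,10,1); (5,9,1); (9,10,1); (10,6,1); (14,1,1); (14,7,2); (14,10,2)


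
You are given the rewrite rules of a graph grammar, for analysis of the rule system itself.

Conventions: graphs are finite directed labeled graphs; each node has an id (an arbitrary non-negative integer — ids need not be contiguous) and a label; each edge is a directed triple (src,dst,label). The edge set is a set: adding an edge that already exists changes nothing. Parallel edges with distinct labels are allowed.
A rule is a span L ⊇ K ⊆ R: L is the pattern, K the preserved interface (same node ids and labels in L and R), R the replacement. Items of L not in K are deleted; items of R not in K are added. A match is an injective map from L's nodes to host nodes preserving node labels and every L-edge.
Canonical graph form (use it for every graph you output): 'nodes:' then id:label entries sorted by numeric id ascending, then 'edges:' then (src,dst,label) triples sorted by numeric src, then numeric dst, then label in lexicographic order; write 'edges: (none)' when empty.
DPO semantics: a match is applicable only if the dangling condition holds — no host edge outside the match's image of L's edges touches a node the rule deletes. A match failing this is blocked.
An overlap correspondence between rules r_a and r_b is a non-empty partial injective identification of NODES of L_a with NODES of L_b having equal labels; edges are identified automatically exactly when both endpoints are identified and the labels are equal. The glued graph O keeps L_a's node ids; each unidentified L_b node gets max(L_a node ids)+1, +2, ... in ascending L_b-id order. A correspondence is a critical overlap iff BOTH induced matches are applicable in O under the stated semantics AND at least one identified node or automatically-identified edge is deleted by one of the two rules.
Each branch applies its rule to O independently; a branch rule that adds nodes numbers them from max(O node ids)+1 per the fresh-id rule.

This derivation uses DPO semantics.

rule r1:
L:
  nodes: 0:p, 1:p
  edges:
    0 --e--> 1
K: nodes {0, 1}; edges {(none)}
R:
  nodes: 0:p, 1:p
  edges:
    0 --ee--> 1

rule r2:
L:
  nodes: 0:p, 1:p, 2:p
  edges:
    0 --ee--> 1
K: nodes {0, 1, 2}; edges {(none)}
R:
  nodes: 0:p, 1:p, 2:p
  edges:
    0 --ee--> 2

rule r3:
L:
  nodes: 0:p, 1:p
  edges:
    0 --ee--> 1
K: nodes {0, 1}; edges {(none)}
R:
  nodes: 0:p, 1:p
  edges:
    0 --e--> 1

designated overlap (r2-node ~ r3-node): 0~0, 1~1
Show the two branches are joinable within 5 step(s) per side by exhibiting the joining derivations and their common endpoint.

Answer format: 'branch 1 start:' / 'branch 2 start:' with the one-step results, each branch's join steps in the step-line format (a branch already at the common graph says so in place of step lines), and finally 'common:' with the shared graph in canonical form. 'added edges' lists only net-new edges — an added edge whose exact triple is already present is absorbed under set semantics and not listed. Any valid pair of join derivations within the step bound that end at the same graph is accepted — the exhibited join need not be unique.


branch 1 start:
nodes: 0:p, 1:p, 2:p
edges: (0,2,ee)
branch 2 start:
nodes: 0:p, 1:p, 2:p
edges: (0,1,e)
branch 1 step 1: rule r2; match: 0->0, 1->2, 2->1; deleted nodes (none); deleted edges (0,2,ee); added nodes (none); added edges (0,1,ee); result: nodes: 0:p, 1:p, 2:p edges: (0,1,ee)
branch 2 step 1: rule r1; match: 0->0, 1->1; deleted nodes (none); deleted edges (0,1,e); added nodes (none); added edges (0,1,ee); result: nodes: 0:p, 1:p, 2:p edges: (0,1,ee)
common:
nodes: 0:p, 1:p, 2:p
edges: (0,1,ee)


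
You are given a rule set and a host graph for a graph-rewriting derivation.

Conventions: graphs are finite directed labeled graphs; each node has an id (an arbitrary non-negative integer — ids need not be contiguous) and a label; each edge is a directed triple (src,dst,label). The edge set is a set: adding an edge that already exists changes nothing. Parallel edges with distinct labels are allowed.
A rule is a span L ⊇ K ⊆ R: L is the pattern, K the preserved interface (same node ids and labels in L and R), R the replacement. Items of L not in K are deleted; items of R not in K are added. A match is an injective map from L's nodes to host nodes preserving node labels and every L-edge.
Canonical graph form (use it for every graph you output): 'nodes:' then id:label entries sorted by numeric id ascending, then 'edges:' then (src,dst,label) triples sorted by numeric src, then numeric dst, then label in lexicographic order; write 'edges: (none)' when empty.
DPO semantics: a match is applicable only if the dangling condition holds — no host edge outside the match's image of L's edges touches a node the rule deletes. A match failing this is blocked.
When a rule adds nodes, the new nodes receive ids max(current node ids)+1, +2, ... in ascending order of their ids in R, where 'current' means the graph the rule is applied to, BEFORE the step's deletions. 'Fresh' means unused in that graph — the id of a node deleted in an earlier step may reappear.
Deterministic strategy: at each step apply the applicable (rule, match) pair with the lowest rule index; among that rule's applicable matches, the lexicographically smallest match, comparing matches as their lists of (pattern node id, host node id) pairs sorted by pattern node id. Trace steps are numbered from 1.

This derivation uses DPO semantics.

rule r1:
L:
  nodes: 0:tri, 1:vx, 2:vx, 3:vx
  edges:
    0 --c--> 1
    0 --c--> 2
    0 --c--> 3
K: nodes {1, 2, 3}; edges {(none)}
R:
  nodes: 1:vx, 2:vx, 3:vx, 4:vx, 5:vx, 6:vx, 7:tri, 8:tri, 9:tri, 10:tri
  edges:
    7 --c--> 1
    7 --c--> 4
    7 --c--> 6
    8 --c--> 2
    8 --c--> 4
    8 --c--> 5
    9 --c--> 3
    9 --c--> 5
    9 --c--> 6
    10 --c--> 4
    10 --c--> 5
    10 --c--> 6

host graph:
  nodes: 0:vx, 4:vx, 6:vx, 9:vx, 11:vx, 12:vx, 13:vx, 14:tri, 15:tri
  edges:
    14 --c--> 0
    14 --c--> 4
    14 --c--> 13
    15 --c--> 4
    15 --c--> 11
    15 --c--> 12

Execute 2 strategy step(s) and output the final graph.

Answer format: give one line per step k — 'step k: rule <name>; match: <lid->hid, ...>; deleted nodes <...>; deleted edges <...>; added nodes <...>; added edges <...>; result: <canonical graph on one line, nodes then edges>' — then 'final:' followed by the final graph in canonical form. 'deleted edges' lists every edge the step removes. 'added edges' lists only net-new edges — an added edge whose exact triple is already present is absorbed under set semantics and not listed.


step 1: rule r1; match: 0->14, 1->0, 2->4, 3->13; deleted nodes 14; deleted edges (14,0,c); (14,4,c); (14,13,c); added nodes 16, 17, 18, 19, 20, 21, 22; added edges (19,0,c); (19,16,c); (19,18,c); (20,4,c); (20,16,c); (20,17,c); (21,13,c); (21,17,c); (21,18,c); (22,16,c); (22,17,c); (22,18,c); result: nodes: 0:vx, 4:vx, 6:vx, 9:vx, 11:vx, 12:vx, 13:vx, 15:tri, 16:vx, 17:vx, 18:vx, 19:tri, 20:tri, 21:tri, 22:tri edges: (15,4,c); (15,11,c); (15,12,c); (19,0,c); (19,16,c); (19,18,c); (20,4,c); (20,16,c); (20,17,c); (21,13,c); (21,17,c); (21,18,c); (22,16,c); (22,17,c); (22,18,c)
step 2: rule r1; match: 0->15, 1->4, 2->11, 3->12; deleted nodes 15; deleted edges (15,4,c); (15,11,c); (15,12,c); added nodes 23, 24, 25, 26, 27, 28, 29; added edges (26,4,c); (26,23,c); (26,25,c); (27,11,c); (27,23,c); (27,24,c); (28,12,c); (28,24,c); (28,25,c); (29,23,c); (29,24,c); (29,25,c); result: nodes: 0:vx, 4:vx, 6:vx, 9:vx, 11:vx, 12:vx, 13:vx, 16:vx, 17:vx, 18:vx, 19:tri, 20:tri, 21:tri, 22:tri, 23:vx, 24:vx, 25:vx, 26:tri, 27:tri, 28:tri, 29:tri edges: (19,0,c); (19,16,c); (19,18,c); (20,4,c); (20,16,c); (20,17,c); (21,13,c); (21,17,c); (21,18,c); (22,16,c); (22,17,c); (22,18,c); (26,4,c); (26,23,c); (26,25,c); (27,11,c); (27,23,c); (27,24,c); (28,12,c); (28,24,c); (28,25,c); (29,23,c); (29,24,c); (29,25,c)
final:
nodes: 0:vx, 4:vx, 6:vx, 9:vx, 11:vx, 12:vx, 13:vx, 16:vx, 17:vx, 18:vx, 19:tri, 20:tri, 21:tri, 22:tri, 23:vx, 24:vx, 25:vx, 26:tri, 27:tri, 28:tri, 29:tri
edges: (19,0,c); (19,16,c); (19,18,c); (20,4,c); (20,16,c); (20,17,c); (21,13,c); (21,17,c); (21,18,c); (22,16,c); (22,17,c); (22,18,c); (26,4,c); (26,23,c); (26,25,c); (27,11,c); (27,23,c); (27,24,c); (28,12,c); (28,24,c); (28,25,c); (29,23,c); (29,24,c); (29,25,c)


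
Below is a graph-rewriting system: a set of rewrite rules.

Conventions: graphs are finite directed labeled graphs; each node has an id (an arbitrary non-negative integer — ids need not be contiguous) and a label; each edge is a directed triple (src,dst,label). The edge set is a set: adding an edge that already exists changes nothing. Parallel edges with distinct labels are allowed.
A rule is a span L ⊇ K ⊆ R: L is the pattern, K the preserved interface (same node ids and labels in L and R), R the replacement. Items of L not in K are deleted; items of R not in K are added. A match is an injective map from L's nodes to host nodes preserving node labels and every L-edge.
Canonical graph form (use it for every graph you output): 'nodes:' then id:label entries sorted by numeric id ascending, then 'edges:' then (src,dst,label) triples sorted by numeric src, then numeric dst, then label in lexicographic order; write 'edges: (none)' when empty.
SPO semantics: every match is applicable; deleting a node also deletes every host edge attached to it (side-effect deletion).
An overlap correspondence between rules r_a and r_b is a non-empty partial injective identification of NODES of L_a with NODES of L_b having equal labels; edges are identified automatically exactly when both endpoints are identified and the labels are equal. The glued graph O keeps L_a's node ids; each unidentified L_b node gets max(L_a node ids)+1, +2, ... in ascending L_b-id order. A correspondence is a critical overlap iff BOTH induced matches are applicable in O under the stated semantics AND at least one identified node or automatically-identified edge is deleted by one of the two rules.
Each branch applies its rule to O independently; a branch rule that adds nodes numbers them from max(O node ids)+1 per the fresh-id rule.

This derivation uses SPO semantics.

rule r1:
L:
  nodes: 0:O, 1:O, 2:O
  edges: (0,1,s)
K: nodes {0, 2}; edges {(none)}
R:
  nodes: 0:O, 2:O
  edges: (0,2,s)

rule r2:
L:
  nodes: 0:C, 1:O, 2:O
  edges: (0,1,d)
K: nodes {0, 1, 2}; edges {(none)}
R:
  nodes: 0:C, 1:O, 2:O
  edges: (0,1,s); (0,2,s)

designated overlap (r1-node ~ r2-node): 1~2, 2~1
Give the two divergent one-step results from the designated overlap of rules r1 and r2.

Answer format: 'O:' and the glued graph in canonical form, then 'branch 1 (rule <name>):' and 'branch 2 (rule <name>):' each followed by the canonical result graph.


O:
nodes: 0:O, 1:O, 2:O, 3:C
edges: (0,1,s); (3,2,d)
branch 1 (rule r1):
nodes: 0:O, 2:O, 3:C
edges: (0,2,s); (3,2,d)
branch 2 (rule r2):
nodes: 0:O, 1:O, 2:O, 3:C
edges: (0,1,s); (3,1,s); (3,2,s)


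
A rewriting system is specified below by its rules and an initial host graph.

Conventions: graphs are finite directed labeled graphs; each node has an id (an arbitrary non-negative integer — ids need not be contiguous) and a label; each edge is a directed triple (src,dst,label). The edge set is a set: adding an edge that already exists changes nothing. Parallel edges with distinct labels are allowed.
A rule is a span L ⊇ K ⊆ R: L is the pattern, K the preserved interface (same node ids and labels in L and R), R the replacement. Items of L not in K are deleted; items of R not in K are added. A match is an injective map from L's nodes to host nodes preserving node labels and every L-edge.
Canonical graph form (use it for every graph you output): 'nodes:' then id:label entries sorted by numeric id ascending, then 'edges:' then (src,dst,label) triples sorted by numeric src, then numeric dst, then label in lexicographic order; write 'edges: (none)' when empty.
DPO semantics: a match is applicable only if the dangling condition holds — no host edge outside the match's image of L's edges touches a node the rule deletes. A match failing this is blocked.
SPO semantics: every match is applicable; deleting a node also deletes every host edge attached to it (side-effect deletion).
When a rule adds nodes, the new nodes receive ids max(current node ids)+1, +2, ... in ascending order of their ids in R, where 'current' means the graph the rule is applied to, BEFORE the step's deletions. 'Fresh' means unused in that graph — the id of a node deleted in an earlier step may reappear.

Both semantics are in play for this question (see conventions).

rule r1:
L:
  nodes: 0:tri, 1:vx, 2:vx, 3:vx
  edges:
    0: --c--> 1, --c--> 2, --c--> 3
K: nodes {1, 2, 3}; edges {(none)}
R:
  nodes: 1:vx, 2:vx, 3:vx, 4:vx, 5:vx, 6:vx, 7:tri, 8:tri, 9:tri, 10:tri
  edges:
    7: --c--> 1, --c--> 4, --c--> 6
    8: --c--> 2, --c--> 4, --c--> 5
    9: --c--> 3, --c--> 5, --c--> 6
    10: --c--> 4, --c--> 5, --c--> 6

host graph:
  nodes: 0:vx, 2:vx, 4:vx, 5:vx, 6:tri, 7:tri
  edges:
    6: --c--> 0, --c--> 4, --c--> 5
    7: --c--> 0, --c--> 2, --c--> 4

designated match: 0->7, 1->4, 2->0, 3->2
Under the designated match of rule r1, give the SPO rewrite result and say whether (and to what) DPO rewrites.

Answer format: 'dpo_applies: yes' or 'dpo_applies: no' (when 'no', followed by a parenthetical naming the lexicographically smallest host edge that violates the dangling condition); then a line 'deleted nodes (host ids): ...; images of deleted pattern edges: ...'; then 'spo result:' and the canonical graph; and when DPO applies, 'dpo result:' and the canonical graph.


dpo_applies: yes
deleted nodes (host ids): 7; images of deleted pattern edges: (7,0,c); (7,2,c); (7,4,c)
spo result:
nodes: 0:vx, 2:vx, 4:vx, 5:vx, 6:tri, 8:vx, 9:vx, 10:vx, 11:tri, 12:tri, 13:tri, 14:tri
edges: (6,0,c); (6,4,c); (6,5,c); (11,4,c); (11,8,c); (11,10,c); (12,0,c); (12,8,c); (12,9,c); (13,2,c); (13,9,c); (13,10,c); (14,8,c); (14,9,c); (14,10,c)
dpo result:
nodes: 0:vx, 2:vx, 4:vx, 5:vx, 6:tri, 8:vx, 9:vx, 10:vx, 11:tri, 12:tri, 13:tri, 14:tri
edges: (6,0,c); (6,4,c); (6,5,c); (11,4,c); (11,8,c); (11,10,c); (12,0,c); (12,8,c); (12,9,c); (13,2,c); (13,9,c); (13,10,c); (14,8,c); (14,9,c); (14,10,c)


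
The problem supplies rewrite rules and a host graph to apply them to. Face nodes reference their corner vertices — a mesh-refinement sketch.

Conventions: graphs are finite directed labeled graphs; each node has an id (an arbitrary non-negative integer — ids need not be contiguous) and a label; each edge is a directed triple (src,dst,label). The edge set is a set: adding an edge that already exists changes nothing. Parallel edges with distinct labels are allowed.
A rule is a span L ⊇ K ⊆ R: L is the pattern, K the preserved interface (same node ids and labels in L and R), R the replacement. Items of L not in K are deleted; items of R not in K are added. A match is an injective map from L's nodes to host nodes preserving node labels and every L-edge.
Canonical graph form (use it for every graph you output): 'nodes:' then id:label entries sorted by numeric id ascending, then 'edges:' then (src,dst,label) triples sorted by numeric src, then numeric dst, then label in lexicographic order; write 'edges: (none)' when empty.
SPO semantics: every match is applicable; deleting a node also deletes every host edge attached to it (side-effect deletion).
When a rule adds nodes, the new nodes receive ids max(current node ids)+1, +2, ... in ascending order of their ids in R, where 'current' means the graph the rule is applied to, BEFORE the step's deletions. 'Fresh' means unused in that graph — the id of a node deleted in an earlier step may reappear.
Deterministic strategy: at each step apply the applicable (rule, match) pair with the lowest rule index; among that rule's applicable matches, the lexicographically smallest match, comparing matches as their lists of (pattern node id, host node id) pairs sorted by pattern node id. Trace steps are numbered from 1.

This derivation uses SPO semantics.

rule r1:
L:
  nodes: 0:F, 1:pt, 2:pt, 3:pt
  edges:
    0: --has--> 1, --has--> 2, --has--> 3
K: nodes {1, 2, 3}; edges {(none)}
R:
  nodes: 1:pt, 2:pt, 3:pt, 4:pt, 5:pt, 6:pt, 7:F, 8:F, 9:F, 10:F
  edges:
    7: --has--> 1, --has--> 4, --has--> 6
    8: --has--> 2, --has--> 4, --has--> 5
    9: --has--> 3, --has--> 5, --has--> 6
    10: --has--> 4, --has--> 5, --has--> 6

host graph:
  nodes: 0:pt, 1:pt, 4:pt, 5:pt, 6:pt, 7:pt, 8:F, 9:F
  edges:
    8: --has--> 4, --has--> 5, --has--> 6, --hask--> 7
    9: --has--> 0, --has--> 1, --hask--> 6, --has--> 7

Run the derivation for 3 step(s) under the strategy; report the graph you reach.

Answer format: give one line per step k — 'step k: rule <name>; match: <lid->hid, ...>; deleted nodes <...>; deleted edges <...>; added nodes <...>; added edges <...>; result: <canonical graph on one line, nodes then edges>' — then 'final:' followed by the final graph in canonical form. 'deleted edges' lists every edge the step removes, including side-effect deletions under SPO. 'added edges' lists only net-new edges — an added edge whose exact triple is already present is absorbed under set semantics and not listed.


step 1: rule r1; match: 0->8, 1->4, 2->5, 3->6; deleted nodes 8; deleted edges (8,4,has); (8,5,has); (8,6,has); (8,7,hask); added nodes 10, 11, 12, 13, 14, 15, 16; added edges (13,4,has); (13,10,has); (13,12,has); (14,5,has); (14,10,has); (14,11,has); (15,6,has); (15,11,has); (15,12,has); (16,10,has); (16,11,has); (16,12,has); result: nodes: 0:pt, 1:pt, 4:pt, 5:pt, 6:pt, 7:pt, 9:F, 10:pt, 11:pt, 12:pt, 13:F, 14:F, 15:F, 16:F edges: (9,0,has); (9,1,has); (9,6,hask); (9,7,has); (13,4,has); (13,10,has); (13,12,has); (14,5,has); (14,10,has); (14,11,has); (15,6,has); (15,11,has); (15,12,has); (16,10,has); (16,11,has); (16,12,has)
step 2: rule r1; match: 0->9, 1->0, 2->1, 3->7; deleted nodes 9; deleted edges (9,0,has); (9,1,has); (9,6,hask); (9,7,has); added nodes 17, 18, 19, 20, 21, 22, 23; added edges (20,0,has); (20,17,has); (20,19,has); (21,1,has); (21,17,has); (21,18,has); (22,7,has); (22,18,has); (22,19,has); (23,17,has); (23,18,has); (23,19,has); result: nodes: 0:pt, 1:pt, 4:pt, 5:pt, 6:pt, 7:pt, 10:pt, 11:pt, 12:pt, 13:F, 14:F, 15:F, 16:F, 17:pt, 18:pt, 19:pt, 20:F, 21:F, 22:F, 23:F edges: (13,4,has); (13,10,has); (13,12,has); (14,5,has); (14,10,has); (14,11,has); (15,6,has); (15,11,has); (15,12,has); (16,10,has); (16,11,has); (16,12,has); (20,0,has); (20,17,has); (20,19,has); (21,1,has); (21,17,has); (21,18,has); (22,7,has); (22,18,has); (22,19,has); (23,17,has); (23,18,has); (23,19,has)
step 3: rule r1; match: 0->13, 1->4, 2->10, 3->12; deleted nodes 13; deleted edges (13,4,has); (13,10,has); (13,12,has); added nodes 24, 25, 26, 27, 28, 29, 30; added edges (27,4,has); (27,24,has); (27,26,has); (28,10,has); (28,24,has); (28,25,has); (29,12,has); (29,25,has); (29,26,has); (30,24,has); (30,25,has); (30,26,has); result: nodes: 0:pt, 1:pt, 4:pt, 5:pt, 6:pt, 7:pt, 10:pt, 11:pt, 12:pt, 14:F, 15:F, 16:F, 17:pt, 18:pt, 19:pt, 20:F, 21:F, 22:F, 23:F, 24:pt, 25:pt, 26:pt, 27:F, 28:F, 29:F, 30:F edges: (14,5,has); (14,10,has); (14,11,has); (15,6,has); (15,11,has); (15,12,has); (16,10,has); (16,11,has); (16,12,has); (20,0,has); (20,17,has); (20,19,has); (21,1,has); (21,17,has); (21,18,has); (22,7,has); (22,18,has); (22,19,has); (23,17,has); (23,18,has); (23,19,has); (27,4,has); (27,24,has); (27,26,has); (28,10,has); (28,24,has); (28,25,has); (29,12,has); (29,25,has); (29,26,has); (30,24,has); (30,25,has); (30,26,has)
final:
nodes: 0:pt, 1:pt, 4:pt, 5:pt, 6:pt, 7:pt, 10:pt, 11:pt, 12:pt, 14:F, 15:F, 16:F, 17:pt, 18:pt, 19:pt, 20:F, 21:F, 22:F, 23:F, 24:pt, 25:pt, 26:pt, 27:F, 28:F, 29:F, 30:F
edges: (14,5,has); (14,10,has); (14,11,has); (15,6,has); (15,11,has); (15,12,has); (16,10,has); (16,11,has); (16,12,has); (20,0,has); (20,17,has); (20,19,has); (21,1,has); (21,17,has); (21,18,has); (22,7,has); (22,18,has); (22,19,has); (23,17,has); (23,18,has); (23,19,has); (27,4,has); (27,24,has); (27,26,has); (28,10,has); (28,24,has); (28,25,has); (29,12,has); (29,25,has); (29,26,has); (30,24,has); (30,25,has); (30,26,has)


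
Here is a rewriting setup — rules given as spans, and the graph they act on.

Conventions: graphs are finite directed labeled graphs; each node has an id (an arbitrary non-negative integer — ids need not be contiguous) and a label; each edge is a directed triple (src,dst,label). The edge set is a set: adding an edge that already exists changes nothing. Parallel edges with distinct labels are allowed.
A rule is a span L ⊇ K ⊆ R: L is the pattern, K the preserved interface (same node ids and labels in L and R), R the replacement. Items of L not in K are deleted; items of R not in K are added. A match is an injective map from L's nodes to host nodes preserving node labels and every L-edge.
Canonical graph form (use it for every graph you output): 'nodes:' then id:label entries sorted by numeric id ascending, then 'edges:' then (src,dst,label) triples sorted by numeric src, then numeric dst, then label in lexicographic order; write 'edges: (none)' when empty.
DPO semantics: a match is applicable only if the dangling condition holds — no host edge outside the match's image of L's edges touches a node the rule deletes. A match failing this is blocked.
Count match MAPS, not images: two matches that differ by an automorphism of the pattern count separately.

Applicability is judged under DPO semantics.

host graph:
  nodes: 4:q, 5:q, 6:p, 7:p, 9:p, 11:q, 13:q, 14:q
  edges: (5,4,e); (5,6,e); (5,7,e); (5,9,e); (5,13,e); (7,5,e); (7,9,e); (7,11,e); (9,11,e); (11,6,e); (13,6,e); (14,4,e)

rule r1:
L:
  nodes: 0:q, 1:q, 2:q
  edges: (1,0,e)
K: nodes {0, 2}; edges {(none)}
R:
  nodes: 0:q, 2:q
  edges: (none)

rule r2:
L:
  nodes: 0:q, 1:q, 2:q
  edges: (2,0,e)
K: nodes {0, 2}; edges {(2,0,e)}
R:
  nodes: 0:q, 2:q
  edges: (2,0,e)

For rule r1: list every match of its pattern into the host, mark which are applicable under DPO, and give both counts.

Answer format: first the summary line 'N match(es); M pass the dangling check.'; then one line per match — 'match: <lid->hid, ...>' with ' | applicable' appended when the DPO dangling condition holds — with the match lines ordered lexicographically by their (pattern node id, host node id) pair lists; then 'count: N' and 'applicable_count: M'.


9 match(es); 3 pass the dangling check.
match: 0->4, 1->5, 2->11
match: 0->4, 1->5, 2->13
match: 0->4, 1->5, 2->14
match: 0->4, 1->14, 2->5 | applicable
match: 0->4, 1->14, 2->11 | applicable
match: 0->4, 1->14, 2->13 | applicable
match: 0->13, 1->5, 2->4
match: 0->13, 1->5, 2->11
match: 0->13, 1->5, 2->14
count: 9
applicable_count: 3
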